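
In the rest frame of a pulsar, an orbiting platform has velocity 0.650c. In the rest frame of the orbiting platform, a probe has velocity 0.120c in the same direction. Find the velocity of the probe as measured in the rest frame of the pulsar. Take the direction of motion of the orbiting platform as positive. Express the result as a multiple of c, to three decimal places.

0.714c

With v = 0.650 and u' = 0.120 (in units of c),
u = (u' + v)/(1 + u'v/c²):
u = (0.120 + 0.650) / (1 + 0.120·0.650) = 0.7700/1.0780 = 0.7143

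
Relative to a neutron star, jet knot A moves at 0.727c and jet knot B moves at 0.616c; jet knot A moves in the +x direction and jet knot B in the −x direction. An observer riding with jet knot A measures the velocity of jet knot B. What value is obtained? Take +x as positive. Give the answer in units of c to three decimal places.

β_A = 0.727, β_B = -0.616.
Transform to A's frame with the inverse velocity-addition law: u' = (u − v)/(1 − uv/c²), taking u = β_B and v = β_A.
u' = (-0.616 − 0.727) / (1 − (0.727)(-0.616)) = -1.3430/1.4478 = -0.9276.

-0.928c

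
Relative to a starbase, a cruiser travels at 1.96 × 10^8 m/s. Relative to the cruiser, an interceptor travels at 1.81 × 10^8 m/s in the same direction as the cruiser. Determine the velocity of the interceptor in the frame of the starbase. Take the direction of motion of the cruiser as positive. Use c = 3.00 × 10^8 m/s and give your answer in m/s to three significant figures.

2.70 × 10^8 m/s

In units of c (dividing by 3.00 × 10^8 m/s): v = 0.653, u' = 0.603.
u = (u' + v)/(1 + u'v/c²):
u = (0.603 + 0.653) / (1 + 0.603·0.653) = 1.2567/1.3942 = 0.9014
(Galilean addition would give +1.257c, exceeding c.)
Converting back: u = 0.9014 × 3.00 × 10^8 m/s.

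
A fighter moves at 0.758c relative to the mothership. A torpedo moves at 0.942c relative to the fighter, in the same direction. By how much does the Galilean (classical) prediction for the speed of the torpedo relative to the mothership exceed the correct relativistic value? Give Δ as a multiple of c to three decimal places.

Δ = 0.708c

Galilean: u_cl = 0.942 + 0.758 = 1.7000.
Relativistic: u_rel = (0.942 + 0.758) / (1 + 0.942·0.758) = 1.7000/1.7140 = 0.9918.
Δ = 1.7000 − 0.9918 = 0.7082.
(The classical prediction exceeds c; the relativistic result does not.)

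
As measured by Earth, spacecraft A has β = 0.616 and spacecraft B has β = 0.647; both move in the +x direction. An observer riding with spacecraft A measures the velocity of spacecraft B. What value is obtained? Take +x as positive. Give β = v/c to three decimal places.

β_A = 0.616, β_B = 0.647.
Transform to A's frame with the inverse velocity-addition law: u' = (u − v)/(1 − uv/c²), taking u = β_B and v = β_A.
u' = (0.647 − 0.616) / (1 − (0.616)(0.647)) = 0.0310/0.6014 = 0.0515.

β = +0.052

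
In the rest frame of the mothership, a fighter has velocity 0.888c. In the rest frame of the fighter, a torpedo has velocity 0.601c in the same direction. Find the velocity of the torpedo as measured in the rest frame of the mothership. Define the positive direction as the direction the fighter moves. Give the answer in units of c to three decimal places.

0.971c

With v = 0.888 and u' = 0.601 (in units of c),
u = (u' + v)/(1 + u'v/c²):
u = (0.601 + 0.888) / (1 + 0.601·0.888) = 1.4890/1.5337 = 0.9709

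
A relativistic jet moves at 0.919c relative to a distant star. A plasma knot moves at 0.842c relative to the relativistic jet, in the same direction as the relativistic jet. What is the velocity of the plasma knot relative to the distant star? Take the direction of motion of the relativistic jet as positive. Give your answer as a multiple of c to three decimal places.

0.993c

With v = 0.919 and u' = 0.842 (in units of c),
u = (u' + v)/(1 + u'v/c²):
u = (0.842 + 0.919) / (1 + 0.842·0.919) = 1.7610/1.7738 = 0.9928
(Galilean addition would give +1.761c, exceeding c.)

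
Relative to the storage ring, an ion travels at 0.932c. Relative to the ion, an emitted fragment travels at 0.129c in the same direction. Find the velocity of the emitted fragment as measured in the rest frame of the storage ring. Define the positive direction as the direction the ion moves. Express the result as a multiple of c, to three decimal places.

0.947c

With v = 0.932 and u' = 0.129 (in units of c),
u = (u' + v)/(1 + u'v/c²):
u = (0.129 + 0.932) / (1 + 0.129·0.932) = 1.0610/1.1202 = 0.9471
(Galilean addition would give +1.061c, exceeding c.)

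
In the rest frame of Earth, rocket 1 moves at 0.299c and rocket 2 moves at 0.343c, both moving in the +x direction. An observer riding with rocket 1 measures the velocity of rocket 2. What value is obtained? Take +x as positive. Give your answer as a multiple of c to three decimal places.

β_A = 0.299, β_B = 0.343.
Transform to A's frame with the inverse velocity-addition law: u' = (u − v)/(1 − uv/c²), taking u = β_B and v = β_A.
u' = (0.343 − 0.299) / (1 − (0.299)(0.343)) = 0.0440/0.8974 = 0.0490.

+0.049c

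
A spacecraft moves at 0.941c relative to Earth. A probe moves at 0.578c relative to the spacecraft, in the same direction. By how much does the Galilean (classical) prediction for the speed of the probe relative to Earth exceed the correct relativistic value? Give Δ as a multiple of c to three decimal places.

Δ = 0.535c

Galilean: u_cl = 0.578 + 0.941 = 1.5190.
Relativistic: u_rel = (0.578 + 0.941) / (1 + 0.578·0.941) = 1.5190/1.5439 = 0.9839.
Δ = 1.5190 − 0.9839 = 0.5351.
(The classical prediction exceeds c; the relativistic result does not.)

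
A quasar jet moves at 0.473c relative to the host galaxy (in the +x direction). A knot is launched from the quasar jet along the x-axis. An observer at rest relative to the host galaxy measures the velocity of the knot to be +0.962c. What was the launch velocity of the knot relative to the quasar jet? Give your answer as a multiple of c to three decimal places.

Invert the composition law: u' = (u − v)/(1 − uv/c²).
u' = (0.962 − 0.473) / (1 − (0.962)(0.473)) = 0.4890/0.5450 = 0.8973.

+0.897c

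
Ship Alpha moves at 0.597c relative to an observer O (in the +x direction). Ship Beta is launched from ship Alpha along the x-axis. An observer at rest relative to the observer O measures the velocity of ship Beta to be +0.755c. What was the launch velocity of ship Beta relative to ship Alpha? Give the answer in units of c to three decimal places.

Invert the composition law: u' = (u − v)/(1 − uv/c²).
u' = (0.755 − 0.597) / (1 − (0.755)(0.597)) = 0.1580/0.5493 = 0.2877.

+0.288c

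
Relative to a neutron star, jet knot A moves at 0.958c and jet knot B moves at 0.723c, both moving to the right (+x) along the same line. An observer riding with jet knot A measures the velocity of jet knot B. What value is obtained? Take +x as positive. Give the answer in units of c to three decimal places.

β_A = 0.958, β_B = 0.723.
Transform to A's frame with the inverse velocity-addition law: u' = (u − v)/(1 − uv/c²), taking u = β_B and v = β_A.
u' = (0.723 − 0.958) / (1 − (0.958)(0.723)) = -0.2350/0.3074 = -0.7646.

-0.765c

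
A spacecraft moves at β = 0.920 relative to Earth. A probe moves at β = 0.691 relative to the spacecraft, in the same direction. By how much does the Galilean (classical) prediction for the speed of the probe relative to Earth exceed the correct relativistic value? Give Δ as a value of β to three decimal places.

Δ = 0.626

Galilean: u_cl = 0.691 + 0.920 = 1.6110.
Relativistic: u_rel = (0.691 + 0.920) / (1 + 0.691·0.920) = 1.6110/1.6357 = 0.9849.
Δ = 1.6110 − 0.9849 = 0.6261.
(The classical prediction exceeds c; the relativistic result does not.)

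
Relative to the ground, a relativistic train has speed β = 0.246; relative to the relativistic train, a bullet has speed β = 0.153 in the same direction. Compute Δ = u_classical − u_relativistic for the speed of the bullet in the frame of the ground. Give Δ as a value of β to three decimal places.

Galilean: u_cl = 0.153 + 0.246 = 0.3990.
Relativistic: u_rel = (0.153 + 0.246) / (1 + 0.153·0.246) = 0.3990/1.0376 = 0.3845.
Δ = 0.3990 − 0.3845 = 0.0145.

Δ = 0.014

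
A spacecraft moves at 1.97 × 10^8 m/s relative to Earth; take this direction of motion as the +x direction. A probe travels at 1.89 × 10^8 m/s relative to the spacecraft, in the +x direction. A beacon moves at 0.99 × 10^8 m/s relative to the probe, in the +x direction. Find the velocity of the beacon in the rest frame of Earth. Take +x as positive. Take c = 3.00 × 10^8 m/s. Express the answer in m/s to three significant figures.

2.86 × 10^8 m/s

Apply u = (u' + v)/(1 + u'v/c²) successively, working outward toward Earth.
(Dividing each given speed by c = 3.00 × 10^8 m/s to work in units of c.)
Start: velocity of the spacecraft relative to Earth = 0.6567c.
Compose with the probe (u' = 0.630 in the spacecraft frame): u_1 = (0.630 + 0.657) / (1 + 0.630·0.657) = 1.2867/1.4137 = 0.9101.
Compose with the beacon (u' = 0.330 in the probe frame): u_2 = (0.330 + 0.910) / (1 + 0.330·0.910) = 1.2401/1.3003 = 0.9537.
So u = 0.9537 × 3.00 × 10^8 m/s.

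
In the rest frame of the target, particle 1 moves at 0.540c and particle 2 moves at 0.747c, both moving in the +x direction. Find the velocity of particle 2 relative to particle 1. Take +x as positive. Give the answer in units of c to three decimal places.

β_A = 0.540, β_B = 0.747.
Transform to A's frame with the inverse velocity-addition law: u' = (u − v)/(1 − uv/c²), taking u = β_B and v = β_A.
u' = (0.747 − 0.540) / (1 − (0.540)(0.747)) = 0.2070/0.5966 = 0.3470.

+0.347c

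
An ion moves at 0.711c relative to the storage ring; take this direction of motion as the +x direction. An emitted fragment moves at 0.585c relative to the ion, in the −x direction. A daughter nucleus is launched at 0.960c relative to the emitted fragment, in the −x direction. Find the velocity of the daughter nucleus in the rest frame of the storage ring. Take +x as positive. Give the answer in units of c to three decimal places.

Apply u = (u' + v)/(1 + u'v/c²) successively, working outward toward the storage ring.
Start: velocity of the ion relative to the storage ring = 0.7110c.
Compose with the emitted fragment (u' = -0.585 in the ion frame): u_1 = (-0.585 + 0.711) / (1 + (-0.585)·0.711) = 0.1260/0.5841 = 0.2157.
Compose with the daughter nucleus (u' = -0.960 in the emitted fragment frame): u_2 = (-0.960 + 0.216) / (1 + (-0.960)·0.216) = -0.7443/0.7929 = -0.9387.

-0.939c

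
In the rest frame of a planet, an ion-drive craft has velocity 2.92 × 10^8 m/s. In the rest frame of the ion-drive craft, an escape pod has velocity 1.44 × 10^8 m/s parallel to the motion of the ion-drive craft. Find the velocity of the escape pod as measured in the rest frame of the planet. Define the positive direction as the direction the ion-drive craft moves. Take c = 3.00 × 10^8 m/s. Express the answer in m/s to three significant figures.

In units of c (dividing by 3.00 × 10^8 m/s): v = 0.973, u' = 0.480.
u = (u' + v)/(1 + u'v/c²):
u = (0.480 + 0.973) / (1 + 0.480·0.973) = 1.4533/1.4672 = 0.9905
(Galilean addition would give +1.453c, exceeding c.)
Converting back: u = 0.9905 × 3.00 × 10^8 m/s.

2.97 × 10^8 m/s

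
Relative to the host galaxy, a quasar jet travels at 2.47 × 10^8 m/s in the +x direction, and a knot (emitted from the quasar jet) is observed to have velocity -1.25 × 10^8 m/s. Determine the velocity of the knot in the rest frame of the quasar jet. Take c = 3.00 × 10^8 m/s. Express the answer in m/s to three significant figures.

-2.77 × 10^8 m/s

v = 0.823c, u = -0.417c.
Invert the composition law: u' = (u − v)/(1 − uv/c²).
u' = (-0.417 − 0.823) / (1 − (-0.417)(0.823)) = -1.2400/1.3431 = -0.9233.
u' = -0.9233 × 3.00 × 10^8 m/s.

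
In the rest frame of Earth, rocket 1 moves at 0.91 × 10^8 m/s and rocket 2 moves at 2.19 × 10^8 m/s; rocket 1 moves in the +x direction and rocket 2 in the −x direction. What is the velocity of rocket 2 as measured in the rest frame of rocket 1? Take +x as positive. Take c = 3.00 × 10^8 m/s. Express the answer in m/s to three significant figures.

-2.54 × 10^8 m/s

β_A = 0.303, β_B = -0.730 (dividing each by c = 3.00 × 10^8 m/s).
Transform to A's frame with the inverse velocity-addition law: u' = (u − v)/(1 − uv/c²), taking u = β_B and v = β_A.
u' = (-0.730 − 0.303) / (1 − (0.303)(-0.730)) = -1.0333/1.2214 = -0.8460.
u' = -0.8460 × 3.00 × 10^8 m/s.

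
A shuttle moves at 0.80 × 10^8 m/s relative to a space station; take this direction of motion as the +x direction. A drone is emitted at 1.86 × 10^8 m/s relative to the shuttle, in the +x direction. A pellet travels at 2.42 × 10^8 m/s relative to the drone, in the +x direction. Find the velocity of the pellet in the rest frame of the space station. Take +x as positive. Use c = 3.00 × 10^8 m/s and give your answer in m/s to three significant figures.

Apply u = (u' + v)/(1 + u'v/c²) successively, working outward toward the space station.
(Dividing each given speed by c = 3.00 × 10^8 m/s to work in units of c.)
Start: velocity of the shuttle relative to the space station = 0.2667c.
Compose with the drone (u' = 0.620 in the shuttle frame): u_1 = (0.620 + 0.267) / (1 + 0.620·0.267) = 0.8867/1.1653 = 0.7609.
Compose with the pellet (u' = 0.807 in the drone frame): u_2 = (0.807 + 0.761) / (1 + 0.807·0.761) = 1.5675/1.6138 = 0.9714.
So u = 0.9714 × 3.00 × 10^8 m/s.

2.91 × 10^8 m/s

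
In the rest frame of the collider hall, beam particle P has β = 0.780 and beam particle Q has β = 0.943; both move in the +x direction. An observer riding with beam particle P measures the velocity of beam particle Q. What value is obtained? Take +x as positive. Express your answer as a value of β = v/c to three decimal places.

β_A = 0.780, β_B = 0.943.
Transform to A's frame with the inverse velocity-addition law: u' = (u − v)/(1 − uv/c²), taking u = β_B and v = β_A.
u' = (0.943 − 0.780) / (1 − (0.780)(0.943)) = 0.1630/0.2645 = 0.6164.

β = +0.616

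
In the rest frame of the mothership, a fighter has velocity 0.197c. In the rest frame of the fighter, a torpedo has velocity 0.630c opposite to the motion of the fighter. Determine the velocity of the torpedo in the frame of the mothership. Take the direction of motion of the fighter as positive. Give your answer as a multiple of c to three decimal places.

-0.494c

With v = 0.197 and u' = -0.630 (in units of c),
u = (u' + v)/(1 + u'v/c²):
u = (-0.630 + 0.197) / (1 + (-0.630)·0.197) = -0.4330/0.8759 = -0.4944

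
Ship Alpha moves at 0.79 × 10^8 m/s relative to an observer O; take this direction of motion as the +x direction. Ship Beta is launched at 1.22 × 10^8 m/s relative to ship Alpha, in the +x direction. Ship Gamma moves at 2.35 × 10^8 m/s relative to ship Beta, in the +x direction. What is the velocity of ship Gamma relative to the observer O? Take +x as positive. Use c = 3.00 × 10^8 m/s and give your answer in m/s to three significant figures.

2.83 × 10^8 m/s

Apply u = (u' + v)/(1 + u'v/c²) successively, working outward toward the observer O.
(Dividing each given speed by c = 3.00 × 10^8 m/s to work in units of c.)
Start: velocity of ship Alpha relative to the observer O = 0.2633c.
Compose with ship Beta (u' = 0.407 in ship Alpha frame): u_1 = (0.407 + 0.263) / (1 + 0.407·0.263) = 0.6700/1.1071 = 0.6052.
Compose with ship Gamma (u' = 0.783 in ship Beta frame): u_2 = (0.783 + 0.605) / (1 + 0.783·0.605) = 1.3885/1.4741 = 0.9420.
So u = 0.9420 × 3.00 × 10^8 m/s.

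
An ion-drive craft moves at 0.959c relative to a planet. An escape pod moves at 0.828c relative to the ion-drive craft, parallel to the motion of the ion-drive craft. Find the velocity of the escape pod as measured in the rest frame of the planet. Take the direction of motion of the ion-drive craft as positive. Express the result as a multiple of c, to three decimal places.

With v = 0.959 and u' = 0.828 (in units of c),
u = (u' + v)/(1 + u'v/c²):
u = (0.828 + 0.959) / (1 + 0.828·0.959) = 1.7870/1.7941 = 0.9961

0.996c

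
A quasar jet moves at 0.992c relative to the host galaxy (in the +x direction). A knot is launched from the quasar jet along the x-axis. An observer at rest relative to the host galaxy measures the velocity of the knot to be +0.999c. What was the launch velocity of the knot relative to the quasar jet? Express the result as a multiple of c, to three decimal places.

+0.778c

Invert the composition law: u' = (u − v)/(1 − uv/c²).
u' = (0.999 − 0.992) / (1 − (0.999)(0.992)) = 0.0070/0.0090 = 0.7785.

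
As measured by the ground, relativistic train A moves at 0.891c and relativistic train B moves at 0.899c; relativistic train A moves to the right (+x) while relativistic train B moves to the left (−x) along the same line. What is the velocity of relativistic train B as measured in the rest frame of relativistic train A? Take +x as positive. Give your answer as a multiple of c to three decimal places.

-0.994c

β_A = 0.891, β_B = -0.899.
Transform to A's frame with the inverse velocity-addition law: u' = (u − v)/(1 − uv/c²), taking u = β_B and v = β_A.
u' = (-0.899 − 0.891) / (1 − (0.891)(-0.899)) = -1.7900/1.8010 = -0.9939.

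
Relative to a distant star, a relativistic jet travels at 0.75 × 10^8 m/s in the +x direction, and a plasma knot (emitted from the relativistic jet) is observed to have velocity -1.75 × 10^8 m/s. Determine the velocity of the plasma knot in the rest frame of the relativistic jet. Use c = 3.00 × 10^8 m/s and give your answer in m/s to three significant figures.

-2.18 × 10^8 m/s

v = 0.250c, u = -0.583c.
Invert the composition law: u' = (u − v)/(1 − uv/c²).
u' = (-0.583 − 0.250) / (1 − (-0.583)(0.250)) = -0.8333/1.1458 = -0.7273.
u' = -0.7273 × 3.00 × 10^8 m/s.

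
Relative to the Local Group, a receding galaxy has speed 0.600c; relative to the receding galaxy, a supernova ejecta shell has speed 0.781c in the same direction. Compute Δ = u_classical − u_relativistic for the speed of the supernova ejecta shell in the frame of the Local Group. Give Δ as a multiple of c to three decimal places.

Galilean: u_cl = 0.781 + 0.600 = 1.3810.
Relativistic: u_rel = (0.781 + 0.600) / (1 + 0.781·0.600) = 1.3810/1.4686 = 0.9404.
Δ = 1.3810 − 0.9404 = 0.4406.
(The classical prediction exceeds c; the relativistic result does not.)

Δ = 0.441c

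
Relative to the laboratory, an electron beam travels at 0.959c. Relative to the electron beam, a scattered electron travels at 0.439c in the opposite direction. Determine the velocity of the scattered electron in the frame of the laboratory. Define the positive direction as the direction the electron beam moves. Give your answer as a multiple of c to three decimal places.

+0.898c

With v = 0.959 and u' = -0.439 (in units of c),
u = (u' + v)/(1 + u'v/c²):
u = (-0.439 + 0.959) / (1 + (-0.439)·0.959) = 0.5200/0.5790 = 0.8981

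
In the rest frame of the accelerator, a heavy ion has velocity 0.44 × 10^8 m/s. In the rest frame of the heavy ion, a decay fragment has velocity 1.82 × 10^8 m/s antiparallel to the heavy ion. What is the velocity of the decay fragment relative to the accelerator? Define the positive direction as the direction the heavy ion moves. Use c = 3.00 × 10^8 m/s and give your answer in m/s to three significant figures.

In units of c (dividing by 3.00 × 10^8 m/s): v = 0.147, u' = -0.607.
u = (u' + v)/(1 + u'v/c²):
u = (-0.607 + 0.147) / (1 + (-0.607)·0.147) = -0.4600/0.9110 = -0.5049
Converting back: u = -0.5049 × 3.00 × 10^8 m/s.

-1.51 × 10^8 m/s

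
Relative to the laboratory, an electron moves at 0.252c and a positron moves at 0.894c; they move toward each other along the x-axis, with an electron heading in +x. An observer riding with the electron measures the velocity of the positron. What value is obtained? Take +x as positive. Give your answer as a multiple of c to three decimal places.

-0.935c

β_A = 0.252, β_B = -0.894.
Transform to A's frame with the inverse velocity-addition law: u' = (u − v)/(1 − uv/c²), taking u = β_B and v = β_A.
u' = (-0.894 − 0.252) / (1 − (0.252)(-0.894)) = -1.1460/1.2253 = -0.9353.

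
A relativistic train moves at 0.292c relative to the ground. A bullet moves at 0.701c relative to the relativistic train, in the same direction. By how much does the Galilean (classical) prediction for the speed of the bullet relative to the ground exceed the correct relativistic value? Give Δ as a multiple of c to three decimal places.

Δ = 0.169c

Galilean: u_cl = 0.701 + 0.292 = 0.9930.
Relativistic: u_rel = (0.701 + 0.292) / (1 + 0.701·0.292) = 0.9930/1.2047 = 0.8243.
Δ = 0.9930 − 0.8243 = 0.1687.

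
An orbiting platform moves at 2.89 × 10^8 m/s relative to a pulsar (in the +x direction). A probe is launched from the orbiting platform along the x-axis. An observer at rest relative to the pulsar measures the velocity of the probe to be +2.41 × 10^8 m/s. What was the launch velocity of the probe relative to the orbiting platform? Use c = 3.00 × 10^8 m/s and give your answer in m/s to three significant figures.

-2.12 × 10^8 m/s

v = 0.963c, u = 0.803c.
Invert the composition law: u' = (u − v)/(1 − uv/c²).
u' = (0.803 − 0.963) / (1 − (0.803)(0.963)) = -0.1600/0.2261 = -0.7076.
u' = -0.7076 × 3.00 × 10^8 m/s.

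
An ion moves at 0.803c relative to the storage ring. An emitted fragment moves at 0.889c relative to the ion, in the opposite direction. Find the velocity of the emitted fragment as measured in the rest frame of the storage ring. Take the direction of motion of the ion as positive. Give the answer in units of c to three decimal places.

-0.301c

With v = 0.803 and u' = -0.889 (in units of c),
u = (u' + v)/(1 + u'v/c²):
u = (-0.889 + 0.803) / (1 + (-0.889)·0.803) = -0.0860/0.2861 = -0.3006
(Galilean addition would give -0.086c.)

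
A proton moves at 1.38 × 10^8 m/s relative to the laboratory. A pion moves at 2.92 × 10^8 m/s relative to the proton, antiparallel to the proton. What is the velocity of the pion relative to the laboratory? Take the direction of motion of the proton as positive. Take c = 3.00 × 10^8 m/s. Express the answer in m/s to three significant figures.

-2.79 × 10^8 m/s

In units of c (dividing by 3.00 × 10^8 m/s): v = 0.460, u' = -0.973.
u = (u' + v)/(1 + u'v/c²):
u = (-0.973 + 0.460) / (1 + (-0.973)·0.460) = -0.5133/0.5523 = -0.9295
Converting back: u = -0.9295 × 3.00 × 10^8 m/s.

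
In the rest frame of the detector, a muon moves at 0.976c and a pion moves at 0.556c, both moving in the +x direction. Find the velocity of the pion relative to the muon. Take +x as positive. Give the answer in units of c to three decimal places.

β_A = 0.976, β_B = 0.556.
Transform to A's frame with the inverse velocity-addition law: u' = (u − v)/(1 − uv/c²), taking u = β_B and v = β_A.
u' = (0.556 − 0.976) / (1 − (0.976)(0.556)) = -0.4200/0.4573 = -0.9183.

-0.918c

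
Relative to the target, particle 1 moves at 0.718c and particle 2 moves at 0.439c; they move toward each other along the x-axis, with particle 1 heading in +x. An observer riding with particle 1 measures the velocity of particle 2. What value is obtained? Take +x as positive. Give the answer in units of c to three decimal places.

β_A = 0.718, β_B = -0.439.
Transform to A's frame with the inverse velocity-addition law: u' = (u − v)/(1 − uv/c²), taking u = β_B and v = β_A.
u' = (-0.439 − 0.718) / (1 − (0.718)(-0.439)) = -1.1570/1.3152 = -0.8797.

-0.880c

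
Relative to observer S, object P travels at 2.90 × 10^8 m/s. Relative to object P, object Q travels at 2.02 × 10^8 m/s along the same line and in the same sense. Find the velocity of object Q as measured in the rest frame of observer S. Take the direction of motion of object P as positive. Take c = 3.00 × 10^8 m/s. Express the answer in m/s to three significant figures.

In units of c (dividing by 3.00 × 10^8 m/s): v = 0.967, u' = 0.673.
u = (u' + v)/(1 + u'v/c²):
u = (0.673 + 0.967) / (1 + 0.673·0.967) = 1.6400/1.6509 = 0.9934
(Galilean addition would give +1.640c, exceeding c.)
Converting back: u = 0.9934 × 3.00 × 10^8 m/s.

2.98 × 10^8 m/s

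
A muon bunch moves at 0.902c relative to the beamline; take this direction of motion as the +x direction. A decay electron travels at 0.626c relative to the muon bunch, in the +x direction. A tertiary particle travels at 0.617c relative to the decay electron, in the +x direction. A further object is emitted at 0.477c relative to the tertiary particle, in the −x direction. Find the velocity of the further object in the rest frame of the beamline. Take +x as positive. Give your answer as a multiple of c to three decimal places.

+0.984c

Apply u = (u' + v)/(1 + u'v/c²) successively, working outward toward the beamline.
Start: velocity of the muon bunch relative to the beamline = 0.9020c.
Compose with the decay electron (u' = 0.626 in the muon bunch frame): u_1 = (0.626 + 0.902) / (1 + 0.626·0.902) = 1.5280/1.5647 = 0.9766.
Compose with the tertiary particle (u' = 0.617 in the decay electron frame): u_2 = (0.617 + 0.977) / (1 + 0.617·0.977) = 1.5936/1.6025 = 0.9944.
Compose with the further object (u' = -0.477 in the tertiary particle frame): u_3 = (-0.477 + 0.994) / (1 + (-0.477)·0.994) = 0.5174/0.5257 = 0.9843.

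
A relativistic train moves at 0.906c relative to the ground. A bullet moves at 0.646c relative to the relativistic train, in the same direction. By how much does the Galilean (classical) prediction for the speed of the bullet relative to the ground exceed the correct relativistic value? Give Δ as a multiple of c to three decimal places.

Galilean: u_cl = 0.646 + 0.906 = 1.5520.
Relativistic: u_rel = (0.646 + 0.906) / (1 + 0.646·0.906) = 1.5520/1.5853 = 0.9790.
Δ = 1.5520 − 0.9790 = 0.5730.
(The classical prediction exceeds c; the relativistic result does not.)

Δ = 0.573c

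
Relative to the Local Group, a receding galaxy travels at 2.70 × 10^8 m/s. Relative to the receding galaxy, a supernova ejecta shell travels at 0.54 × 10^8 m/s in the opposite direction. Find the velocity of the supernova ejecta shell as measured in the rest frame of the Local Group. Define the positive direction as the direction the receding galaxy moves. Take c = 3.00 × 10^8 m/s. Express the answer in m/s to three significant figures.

+2.58 × 10^8 m/s

In units of c (dividing by 3.00 × 10^8 m/s): v = 0.900, u' = -0.180.
u = (u' + v)/(1 + u'v/c²):
u = (-0.180 + 0.900) / (1 + (-0.180)·0.900) = 0.7200/0.8380 = 0.8592
(Galilean addition would give +0.720c.)
Converting back: u = 0.8592 × 3.00 × 10^8 m/s.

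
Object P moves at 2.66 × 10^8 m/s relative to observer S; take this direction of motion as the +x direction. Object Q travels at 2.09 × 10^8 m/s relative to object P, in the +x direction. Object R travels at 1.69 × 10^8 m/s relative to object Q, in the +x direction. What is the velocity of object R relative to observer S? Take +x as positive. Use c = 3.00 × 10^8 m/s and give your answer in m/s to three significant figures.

Apply u = (u' + v)/(1 + u'v/c²) successively, working outward toward observer S.
(Dividing each given speed by c = 3.00 × 10^8 m/s to work in units of c.)
Start: velocity of object P relative to observer S = 0.8867c.
Compose with object Q (u' = 0.697 in object P frame): u_1 = (0.697 + 0.887) / (1 + 0.697·0.887) = 1.5833/1.6177 = 0.9787.
Compose with object R (u' = 0.563 in object Q frame): u_2 = (0.563 + 0.979) / (1 + 0.563·0.979) = 1.5421/1.5514 = 0.9940.
So u = 0.9940 × 3.00 × 10^8 m/s.

2.98 × 10^8 m/s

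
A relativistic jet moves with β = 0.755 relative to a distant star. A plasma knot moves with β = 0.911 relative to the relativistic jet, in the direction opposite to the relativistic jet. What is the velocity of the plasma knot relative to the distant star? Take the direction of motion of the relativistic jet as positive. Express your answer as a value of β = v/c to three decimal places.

With v = 0.755 and u' = -0.911 (in units of c),
u = (u' + v)/(1 + u'v/c²):
u = (-0.911 + 0.755) / (1 + (-0.911)·0.755) = -0.1560/0.3122 = -0.4997
(Galilean addition would give -0.156c.)

β = -0.500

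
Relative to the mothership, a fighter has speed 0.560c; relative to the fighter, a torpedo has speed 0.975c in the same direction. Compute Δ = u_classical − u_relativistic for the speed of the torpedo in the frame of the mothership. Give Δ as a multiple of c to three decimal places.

Δ = 0.542c

Galilean: u_cl = 0.975 + 0.560 = 1.5350.
Relativistic: u_rel = (0.975 + 0.560) / (1 + 0.975·0.560) = 1.5350/1.5460 = 0.9929.
Δ = 1.5350 − 0.9929 = 0.5421.
(The classical prediction exceeds c; the relativistic result does not.)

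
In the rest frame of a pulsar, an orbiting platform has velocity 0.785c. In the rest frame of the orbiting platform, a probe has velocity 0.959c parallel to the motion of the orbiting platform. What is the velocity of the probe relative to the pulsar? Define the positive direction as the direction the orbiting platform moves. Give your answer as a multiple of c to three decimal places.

0.995c

With v = 0.785 and u' = 0.959 (in units of c),
u = (u' + v)/(1 + u'v/c²):
u = (0.959 + 0.785) / (1 + 0.959·0.785) = 1.7440/1.7528 = 0.9950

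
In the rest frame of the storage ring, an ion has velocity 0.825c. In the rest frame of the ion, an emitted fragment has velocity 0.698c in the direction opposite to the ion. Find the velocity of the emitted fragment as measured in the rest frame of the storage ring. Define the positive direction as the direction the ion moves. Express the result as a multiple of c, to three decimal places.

+0.299c

With v = 0.825 and u' = -0.698 (in units of c),
u = (u' + v)/(1 + u'v/c²):
u = (-0.698 + 0.825) / (1 + (-0.698)·0.825) = 0.1270/0.4242 = 0.2994
(Galilean addition would give +0.127c.)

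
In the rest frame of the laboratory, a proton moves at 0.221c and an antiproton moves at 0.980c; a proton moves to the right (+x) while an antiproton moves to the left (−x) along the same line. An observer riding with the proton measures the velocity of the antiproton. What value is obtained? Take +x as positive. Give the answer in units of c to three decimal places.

β_A = 0.221, β_B = -0.980.
Transform to A's frame with the inverse velocity-addition law: u' = (u − v)/(1 − uv/c²), taking u = β_B and v = β_A.
u' = (-0.980 − 0.221) / (1 − (0.221)(-0.980)) = -1.2010/1.2166 = -0.9872.

-0.987c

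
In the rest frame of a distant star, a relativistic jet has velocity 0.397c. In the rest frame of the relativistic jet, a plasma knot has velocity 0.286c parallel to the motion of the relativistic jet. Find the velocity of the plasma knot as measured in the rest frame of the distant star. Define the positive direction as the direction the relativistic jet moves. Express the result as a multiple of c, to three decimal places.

0.613c

With v = 0.397 and u' = 0.286 (in units of c),
u = (u' + v)/(1 + u'v/c²):
u = (0.286 + 0.397) / (1 + 0.286·0.397) = 0.6830/1.1135 = 0.6134
(Galilean addition would give +0.683c.)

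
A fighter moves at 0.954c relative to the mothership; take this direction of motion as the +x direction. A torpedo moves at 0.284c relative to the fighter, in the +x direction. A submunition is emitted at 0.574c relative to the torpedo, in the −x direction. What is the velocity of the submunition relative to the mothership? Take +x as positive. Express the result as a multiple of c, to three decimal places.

Apply u = (u' + v)/(1 + u'v/c²) successively, working outward toward the mothership.
Start: velocity of the fighter relative to the mothership = 0.9540c.
Compose with the torpedo (u' = 0.284 in the fighter frame): u_1 = (0.284 + 0.954) / (1 + 0.284·0.954) = 1.2380/1.2709 = 0.9741.
Compose with the submunition (u' = -0.574 in the torpedo frame): u_2 = (-0.574 + 0.974) / (1 + (-0.574)·0.974) = 0.4001/0.4409 = 0.9075.

+0.907c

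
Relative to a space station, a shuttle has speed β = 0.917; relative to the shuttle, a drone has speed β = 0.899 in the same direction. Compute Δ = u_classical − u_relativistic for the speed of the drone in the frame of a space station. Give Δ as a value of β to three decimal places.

Galilean: u_cl = 0.899 + 0.917 = 1.8160.
Relativistic: u_rel = (0.899 + 0.917) / (1 + 0.899·0.917) = 1.8160/1.8244 = 0.9954.
Δ = 1.8160 − 0.9954 = 0.8206.
(The classical prediction exceeds c; the relativistic result does not.)

Δ = 0.821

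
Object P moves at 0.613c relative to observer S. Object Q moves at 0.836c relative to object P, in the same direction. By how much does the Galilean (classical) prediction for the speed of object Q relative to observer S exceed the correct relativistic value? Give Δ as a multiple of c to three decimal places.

Galilean: u_cl = 0.836 + 0.613 = 1.4490.
Relativistic: u_rel = (0.836 + 0.613) / (1 + 0.836·0.613) = 1.4490/1.5125 = 0.9580.
Δ = 1.4490 − 0.9580 = 0.4910.
(The classical prediction exceeds c; the relativistic result does not.)

Δ = 0.491c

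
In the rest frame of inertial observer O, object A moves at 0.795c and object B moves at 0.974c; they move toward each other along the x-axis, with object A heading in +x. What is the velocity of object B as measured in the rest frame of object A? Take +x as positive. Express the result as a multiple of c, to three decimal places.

β_A = 0.795, β_B = -0.974.
Transform to A's frame with the inverse velocity-addition law: u' = (u − v)/(1 − uv/c²), taking u = β_B and v = β_A.
u' = (-0.974 − 0.795) / (1 − (0.795)(-0.974)) = -1.7690/1.7743 = -0.9970.

-0.997c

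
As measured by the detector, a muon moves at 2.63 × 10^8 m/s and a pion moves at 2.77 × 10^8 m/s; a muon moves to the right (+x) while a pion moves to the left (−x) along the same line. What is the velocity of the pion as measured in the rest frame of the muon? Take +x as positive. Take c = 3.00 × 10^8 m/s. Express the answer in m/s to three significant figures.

-2.98 × 10^8 m/s

β_A = 0.877, β_B = -0.923 (dividing each by c = 3.00 × 10^8 m/s).
Transform to A's frame with the inverse velocity-addition law: u' = (u − v)/(1 − uv/c²), taking u = β_B and v = β_A.
u' = (-0.923 − 0.877) / (1 − (0.877)(-0.923)) = -1.8000/1.8095 = -0.9948.
u' = -0.9948 × 3.00 × 10^8 m/s.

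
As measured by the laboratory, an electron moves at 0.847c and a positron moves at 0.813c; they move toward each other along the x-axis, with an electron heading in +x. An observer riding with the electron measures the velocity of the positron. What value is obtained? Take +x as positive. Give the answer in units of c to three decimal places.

β_A = 0.847, β_B = -0.813.
Transform to A's frame with the inverse velocity-addition law: u' = (u − v)/(1 − uv/c²), taking u = β_B and v = β_A.
u' = (-0.813 − 0.847) / (1 − (0.847)(-0.813)) = -1.6600/1.6886 = -0.9831.

-0.983c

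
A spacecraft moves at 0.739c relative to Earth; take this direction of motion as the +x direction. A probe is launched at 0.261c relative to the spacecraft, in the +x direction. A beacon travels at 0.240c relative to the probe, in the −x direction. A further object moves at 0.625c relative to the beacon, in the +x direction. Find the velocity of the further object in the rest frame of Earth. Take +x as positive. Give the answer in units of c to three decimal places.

Apply u = (u' + v)/(1 + u'v/c²) successively, working outward toward Earth.
Start: velocity of the spacecraft relative to Earth = 0.7390c.
Compose with the probe (u' = 0.261 in the spacecraft frame): u_1 = (0.261 + 0.739) / (1 + 0.261·0.739) = 1.0000/1.1929 = 0.8383.
Compose with the beacon (u' = -0.240 in the probe frame): u_2 = (-0.240 + 0.838) / (1 + (-0.240)·0.838) = 0.5983/0.7988 = 0.7490.
Compose with the further object (u' = 0.625 in the beacon frame): u_3 = (0.625 + 0.749) / (1 + 0.625·0.749) = 1.3740/1.4681 = 0.9359.

+0.936c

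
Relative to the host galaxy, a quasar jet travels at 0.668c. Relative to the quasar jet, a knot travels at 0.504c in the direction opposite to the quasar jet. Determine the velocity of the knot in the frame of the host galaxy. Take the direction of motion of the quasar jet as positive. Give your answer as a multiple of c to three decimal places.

+0.247c

With v = 0.668 and u' = -0.504 (in units of c),
u = (u' + v)/(1 + u'v/c²):
u = (-0.504 + 0.668) / (1 + (-0.504)·0.668) = 0.1640/0.6633 = 0.2472
(Galilean addition would give +0.164c.)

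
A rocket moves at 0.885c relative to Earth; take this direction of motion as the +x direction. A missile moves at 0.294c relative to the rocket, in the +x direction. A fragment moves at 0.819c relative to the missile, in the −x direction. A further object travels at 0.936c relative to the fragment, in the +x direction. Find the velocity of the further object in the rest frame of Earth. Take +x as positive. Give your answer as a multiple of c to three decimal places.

Apply u = (u' + v)/(1 + u'v/c²) successively, working outward toward Earth.
Start: velocity of the rocket relative to Earth = 0.8850c.
Compose with the missile (u' = 0.294 in the rocket frame): u_1 = (0.294 + 0.885) / (1 + 0.294·0.885) = 1.1790/1.2602 = 0.9356.
Compose with the fragment (u' = -0.819 in the missile frame): u_2 = (-0.819 + 0.936) / (1 + (-0.819)·0.936) = 0.1166/0.2338 = 0.4987.
Compose with the further object (u' = 0.936 in the fragment frame): u_3 = (0.936 + 0.499) / (1 + 0.936·0.499) = 1.4347/1.4668 = 0.9781.

+0.978c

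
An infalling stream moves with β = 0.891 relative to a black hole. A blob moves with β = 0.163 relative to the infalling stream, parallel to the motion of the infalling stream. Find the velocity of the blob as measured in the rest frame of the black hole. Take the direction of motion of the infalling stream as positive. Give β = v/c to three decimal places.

With v = 0.891 and u' = 0.163 (in units of c),
u = (u' + v)/(1 + u'v/c²):
u = (0.163 + 0.891) / (1 + 0.163·0.891) = 1.0540/1.1452 = 0.9203
(Galilean addition would give +1.054c, exceeding c.)

β = 0.920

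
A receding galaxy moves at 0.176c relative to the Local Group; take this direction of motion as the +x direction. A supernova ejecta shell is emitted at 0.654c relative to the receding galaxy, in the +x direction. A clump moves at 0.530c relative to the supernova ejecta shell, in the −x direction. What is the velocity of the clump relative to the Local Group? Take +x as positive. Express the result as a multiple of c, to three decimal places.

Apply u = (u' + v)/(1 + u'v/c²) successively, working outward toward the Local Group.
Start: velocity of the receding galaxy relative to the Local Group = 0.1760c.
Compose with the supernova ejecta shell (u' = 0.654 in the receding galaxy frame): u_1 = (0.654 + 0.176) / (1 + 0.654·0.176) = 0.8300/1.1151 = 0.7443.
Compose with the clump (u' = -0.530 in the supernova ejecta shell frame): u_2 = (-0.530 + 0.744) / (1 + (-0.530)·0.744) = 0.2143/0.6055 = 0.3540.

+0.354c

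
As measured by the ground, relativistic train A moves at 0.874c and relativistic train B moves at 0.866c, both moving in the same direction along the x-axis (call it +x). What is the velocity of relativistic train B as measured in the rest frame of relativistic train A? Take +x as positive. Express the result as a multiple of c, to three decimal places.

-0.033c

β_A = 0.874, β_B = 0.866.
Transform to A's frame with the inverse velocity-addition law: u' = (u − v)/(1 − uv/c²), taking u = β_B and v = β_A.
u' = (0.866 − 0.874) / (1 − (0.874)(0.866)) = -0.0080/0.2431 = -0.0329.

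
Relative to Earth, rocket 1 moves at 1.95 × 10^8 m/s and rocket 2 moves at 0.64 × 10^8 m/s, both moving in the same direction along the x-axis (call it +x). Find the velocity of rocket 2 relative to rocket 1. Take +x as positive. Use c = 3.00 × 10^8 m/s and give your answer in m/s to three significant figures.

-1.52 × 10^8 m/s

β_A = 0.650, β_B = 0.213 (dividing each by c = 3.00 × 10^8 m/s).
Transform to A's frame with the inverse velocity-addition law: u' = (u − v)/(1 − uv/c²), taking u = β_B and v = β_A.
u' = (0.213 − 0.650) / (1 − (0.650)(0.213)) = -0.4367/0.8613 = -0.5070.
u' = -0.5070 × 3.00 × 10^8 m/s.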